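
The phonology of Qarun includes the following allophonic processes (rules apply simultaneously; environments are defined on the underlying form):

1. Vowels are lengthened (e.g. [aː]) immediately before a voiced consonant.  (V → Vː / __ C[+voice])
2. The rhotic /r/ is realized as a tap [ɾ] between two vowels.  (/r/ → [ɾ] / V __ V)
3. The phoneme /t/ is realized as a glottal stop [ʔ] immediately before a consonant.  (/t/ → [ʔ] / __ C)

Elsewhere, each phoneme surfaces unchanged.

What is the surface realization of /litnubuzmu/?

[liʔnuːbuːzmu]

/i/ (between /l/ and /t/): rule 1 targets it, but not before a voiced consonant → unchanged [i].
Rule 3 applies to /t/ (between /i/ and /n/: immediately before a consonant) → [ʔ].
/u/ (between /n/ and /b/): before a voiced consonant, so rule 1 applies → [uː].
Rule 1 applies to /u/ (between /b/ and /z/: before a voiced consonant) → [uː].
/u/ (word-final): rule 1 targets it, but not before a voiced consonant → unchanged [u].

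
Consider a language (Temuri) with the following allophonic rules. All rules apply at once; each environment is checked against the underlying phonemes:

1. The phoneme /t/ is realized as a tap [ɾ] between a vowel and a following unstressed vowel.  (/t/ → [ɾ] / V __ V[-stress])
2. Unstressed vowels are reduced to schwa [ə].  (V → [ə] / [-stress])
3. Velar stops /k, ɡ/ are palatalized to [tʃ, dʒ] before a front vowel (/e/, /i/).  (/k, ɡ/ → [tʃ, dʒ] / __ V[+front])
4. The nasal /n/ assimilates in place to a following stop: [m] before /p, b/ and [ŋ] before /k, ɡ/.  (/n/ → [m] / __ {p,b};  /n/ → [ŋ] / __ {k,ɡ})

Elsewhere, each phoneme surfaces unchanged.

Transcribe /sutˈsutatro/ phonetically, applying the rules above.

[sətˈsuɾətrə]

/s/ — not in any rule's target class → [s].
/u/ meets the environment for rule 2 (in an unstressed syllable) → [ə].
/t/ — between /u/ and /s/; rule 1 does not apply here → [t].
/s/ (between /t/ and /u/): no rule targets it → [s].
/u/ (between /s/ and /t/) is in the target of rule 2 but the environment (in an unstressed syllable) is not met → [u].
/t/ — between /u/ and /a/, between a vowel and a following unstressed vowel — surfaces as [ɾ] (rule 1).
/a/ (between /t/ and /t/): in an unstressed syllable, so rule 2 applies → [ə].
/t/ (between /a/ and /r/) fails the environment for rule 1, so it stays [t].
/r/ (between /t/ and /o/) is unaffected → [r].
/o/ — word-final, in an unstressed syllable — surfaces as [ə] (rule 2).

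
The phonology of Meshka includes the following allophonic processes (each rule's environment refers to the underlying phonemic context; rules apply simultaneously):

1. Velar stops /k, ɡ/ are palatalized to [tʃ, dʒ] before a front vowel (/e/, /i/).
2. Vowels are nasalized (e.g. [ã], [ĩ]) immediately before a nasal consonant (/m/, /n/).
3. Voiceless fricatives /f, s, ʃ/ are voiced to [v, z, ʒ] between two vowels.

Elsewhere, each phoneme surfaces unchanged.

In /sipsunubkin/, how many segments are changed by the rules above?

Segments that undergo a rule: /u/ → [ũ] (rule 2); /k/ → [tʃ] (rule 1); /i/ → [ĩ] (rule 2).
All other segments surface unchanged.

3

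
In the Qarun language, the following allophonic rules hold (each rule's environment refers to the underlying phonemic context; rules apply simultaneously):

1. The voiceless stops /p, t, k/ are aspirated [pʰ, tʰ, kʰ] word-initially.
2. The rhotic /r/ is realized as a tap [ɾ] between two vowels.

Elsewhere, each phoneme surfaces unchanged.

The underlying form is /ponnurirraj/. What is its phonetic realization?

[pʰonnuɾirraj]

/p/ — word-initial, word-initially — surfaces as [pʰ] (rule 1).
/r/ (between /u/ and /i/): between two vowels, so rule 2 applies → [ɾ].
/r/ (between /i/ and /r/) fails the environment for rule 2, so it stays [r].
/r/ (between /r/ and /a/) is in the target of rule 2 but the environment (between two vowels) is not met → [r].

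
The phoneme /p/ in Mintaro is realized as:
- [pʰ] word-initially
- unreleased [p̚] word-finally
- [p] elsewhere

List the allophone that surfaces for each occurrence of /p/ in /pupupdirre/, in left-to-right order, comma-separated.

Occurrence 1 (position 1): word-initially → [pʰ].
Occurrence 2 (position 3): no conditioning environment matches → elsewhere allophone [p].
Occurrence 3 (position 5): no conditioning environment matches → elsewhere allophone [p].

[pʰ], [p], [p]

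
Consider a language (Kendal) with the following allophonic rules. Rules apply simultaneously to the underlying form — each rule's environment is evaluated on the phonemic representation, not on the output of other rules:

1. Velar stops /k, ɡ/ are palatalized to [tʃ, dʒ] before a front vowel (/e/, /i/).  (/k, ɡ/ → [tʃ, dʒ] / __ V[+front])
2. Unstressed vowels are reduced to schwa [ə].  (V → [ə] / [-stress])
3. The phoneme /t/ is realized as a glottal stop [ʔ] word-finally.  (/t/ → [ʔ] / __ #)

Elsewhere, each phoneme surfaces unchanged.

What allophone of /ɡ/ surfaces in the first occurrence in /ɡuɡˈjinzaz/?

[ɡ]

/ɡ/ (word-initial) fails the environment for rule 1, so it stays [ɡ].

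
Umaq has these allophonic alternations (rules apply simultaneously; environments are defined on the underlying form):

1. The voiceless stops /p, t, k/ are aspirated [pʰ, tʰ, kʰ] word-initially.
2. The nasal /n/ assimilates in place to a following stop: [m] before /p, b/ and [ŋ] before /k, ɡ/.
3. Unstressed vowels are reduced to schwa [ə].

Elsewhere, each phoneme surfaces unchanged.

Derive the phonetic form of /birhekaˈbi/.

/b/ — not in any rule's target class → [b].
/i/ (between /b/ and /r/): in an unstressed syllable, so rule 3 applies → [ə].
/r/ — not in any rule's target class → [r].
/h/ — not in any rule's target class → [h].
/e/ (between /h/ and /k/) occurs in an unstressed syllable → [ə] by rule 3.
/k/ — between /e/ and /a/; rule 1 does not apply here → [k].
/a/ (between /k/ and /b/) occurs in an unstressed syllable → [ə] by rule 3.
/b/ stays [b].
/i/ (word-final): rule 3 targets it, but not in an unstressed syllable → unchanged [i].

[bərhəkəˈbi]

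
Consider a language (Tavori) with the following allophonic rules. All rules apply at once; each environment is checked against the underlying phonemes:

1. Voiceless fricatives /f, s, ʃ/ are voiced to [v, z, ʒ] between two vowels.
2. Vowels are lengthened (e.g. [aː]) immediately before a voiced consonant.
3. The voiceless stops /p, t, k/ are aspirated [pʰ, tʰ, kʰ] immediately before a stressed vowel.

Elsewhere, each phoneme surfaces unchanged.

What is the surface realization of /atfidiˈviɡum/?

[atfiːdiːˈviːɡuːm]

/a/ (word-initial) is in the target of rule 2 but the environment (before a voiced consonant) is not met → [a].
/t/ (between /a/ and /f/) is in the target of rule 3 but the environment (immediately before a stressed vowel) is not met → [t].
/f/ (between /t/ and /i/) is in the target of rule 1 but the environment (between two vowels) is not met → [f].
/i/ (between /f/ and /d/) occurs before a voiced consonant → [iː] by rule 2.
/d/ stays [d].
/i/ (between /d/ and /v/) occurs before a voiced consonant → [iː] by rule 2.
/v/ (between /i/ and /i/): no rule targets it → [v].
Rule 2 applies to /i/ (between /v/ and /ɡ/: before a voiced consonant) → [iː].
/ɡ/ — not in any rule's target class → [ɡ].
/u/ — between /ɡ/ and /m/, before a voiced consonant — surfaces as [uː] (rule 2).
/m/ (word-final) is unaffected → [m].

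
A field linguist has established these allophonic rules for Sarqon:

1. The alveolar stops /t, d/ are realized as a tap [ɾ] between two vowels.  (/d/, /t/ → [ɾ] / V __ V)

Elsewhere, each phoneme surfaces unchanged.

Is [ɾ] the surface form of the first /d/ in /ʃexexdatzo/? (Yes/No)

/d/ — between /x/ and /a/; rule 1 does not apply here → [d].
The actual realization is [d], not [ɾ].

No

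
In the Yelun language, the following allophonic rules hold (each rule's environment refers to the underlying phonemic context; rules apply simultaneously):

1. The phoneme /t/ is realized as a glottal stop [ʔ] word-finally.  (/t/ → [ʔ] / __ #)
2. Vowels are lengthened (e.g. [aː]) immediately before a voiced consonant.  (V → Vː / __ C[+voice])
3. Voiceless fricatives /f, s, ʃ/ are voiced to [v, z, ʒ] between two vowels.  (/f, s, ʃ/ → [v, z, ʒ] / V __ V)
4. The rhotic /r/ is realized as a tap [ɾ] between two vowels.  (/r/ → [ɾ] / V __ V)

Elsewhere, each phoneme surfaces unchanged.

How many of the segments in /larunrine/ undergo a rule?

4

Segments that undergo a rule: /a/ → [aː] (rule 2); /r/ → [ɾ] (rule 4); /u/ → [uː] (rule 2); /i/ → [iː] (rule 2).
All other segments surface unchanged.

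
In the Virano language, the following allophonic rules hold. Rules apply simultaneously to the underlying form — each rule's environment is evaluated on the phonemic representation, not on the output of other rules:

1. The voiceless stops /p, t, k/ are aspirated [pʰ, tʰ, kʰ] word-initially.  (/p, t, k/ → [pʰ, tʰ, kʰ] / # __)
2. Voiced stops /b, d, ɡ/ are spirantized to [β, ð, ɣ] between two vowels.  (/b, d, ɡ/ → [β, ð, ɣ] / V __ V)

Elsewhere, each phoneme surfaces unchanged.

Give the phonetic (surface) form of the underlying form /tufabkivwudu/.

/t/ — word-initial, word-initially — surfaces as [tʰ] (rule 1).
/b/ (between /a/ and /k/) is in the target of rule 2 but the environment (between two vowels) is not met → [b].
/k/ (between /b/ and /i/): rule 1 targets it, but not word-initially → unchanged [k].
/d/ — between /u/ and /u/, between two vowels — surfaces as [ð] (rule 2).

[tʰufabkivwuðu]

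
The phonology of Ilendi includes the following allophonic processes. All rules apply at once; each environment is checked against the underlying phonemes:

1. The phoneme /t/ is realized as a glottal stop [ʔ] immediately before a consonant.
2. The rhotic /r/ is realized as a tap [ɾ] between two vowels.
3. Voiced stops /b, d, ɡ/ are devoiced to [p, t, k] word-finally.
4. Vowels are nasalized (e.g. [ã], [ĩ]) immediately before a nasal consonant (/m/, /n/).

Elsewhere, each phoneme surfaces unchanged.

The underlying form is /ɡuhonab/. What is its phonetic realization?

[ɡuhõnap]

/ɡ/ — word-initial; rule 3 does not apply here → [ɡ].
/u/ (between /ɡ/ and /h/) is in the target of rule 4 but the environment (before a nasal consonant) is not met → [u].
/h/ (between /u/ and /o/) is unaffected → [h].
Rule 4 applies to /o/ (between /h/ and /n/: before a nasal consonant) → [õ].
/n/ (between /o/ and /a/): no rule targets it → [n].
/a/ (between /n/ and /b/) fails the environment for rule 4, so it stays [a].
/b/ — word-final, word-finally — surfaces as [p] (rule 3).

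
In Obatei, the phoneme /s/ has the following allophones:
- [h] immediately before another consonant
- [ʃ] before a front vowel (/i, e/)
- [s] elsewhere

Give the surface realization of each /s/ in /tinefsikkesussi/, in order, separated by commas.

Occurrence 1 (position 6): before a front vowel (/i, e/) → [ʃ].
Occurrence 2 (position 11): no conditioning environment matches → elsewhere allophone [s].
Occurrence 3 (position 13): immediately before another consonant → [h].
Occurrence 4 (position 14): before a front vowel (/i, e/) → [ʃ].

[ʃ], [s], [h], [ʃ]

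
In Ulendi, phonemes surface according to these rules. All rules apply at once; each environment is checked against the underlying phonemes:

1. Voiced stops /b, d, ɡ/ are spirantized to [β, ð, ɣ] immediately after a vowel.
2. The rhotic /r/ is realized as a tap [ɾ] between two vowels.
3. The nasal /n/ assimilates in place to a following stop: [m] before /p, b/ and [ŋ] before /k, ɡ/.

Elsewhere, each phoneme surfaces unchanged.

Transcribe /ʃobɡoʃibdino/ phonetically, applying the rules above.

[ʃoβɡoʃiβdino]

/ʃ/ stays [ʃ].
/o/ (between /ʃ/ and /b/): no rule targets it → [o].
/b/ (between /o/ and /ɡ/) occurs immediately after a vowel → [β] by rule 1.
/ɡ/ (between /b/ and /o/) is in the target of rule 1 but the environment (immediately after a vowel) is not met → [ɡ].
/o/ — not in any rule's target class → [o].
/ʃ/ (between /o/ and /i/): no rule targets it → [ʃ].
/i/ — not in any rule's target class → [i].
/b/ meets the environment for rule 1 (immediately after a vowel) → [β].
/d/ — between /b/ and /i/; rule 1 does not apply here → [d].
/i/ — not in any rule's target class → [i].
/n/ (between /i/ and /o/) fails the environment for rule 3, so it stays [n].
/o/ stays [o].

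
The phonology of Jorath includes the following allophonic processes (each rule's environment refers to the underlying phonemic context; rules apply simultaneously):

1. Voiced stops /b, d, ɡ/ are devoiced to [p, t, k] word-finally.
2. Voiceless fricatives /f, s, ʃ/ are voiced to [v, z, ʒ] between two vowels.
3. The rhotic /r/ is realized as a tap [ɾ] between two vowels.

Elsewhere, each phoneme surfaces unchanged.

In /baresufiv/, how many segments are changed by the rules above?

3

Segments that undergo a rule: /r/ → [ɾ] (rule 3); /s/ → [z] (rule 2); /f/ → [v] (rule 2).
All other segments surface unchanged.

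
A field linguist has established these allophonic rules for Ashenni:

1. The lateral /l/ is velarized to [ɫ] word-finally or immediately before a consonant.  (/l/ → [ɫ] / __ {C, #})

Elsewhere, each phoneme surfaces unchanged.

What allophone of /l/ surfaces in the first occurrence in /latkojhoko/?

/l/ (word-initial): rule 1 targets it, but not word-finally or immediately before a consonant → unchanged [l].

[l]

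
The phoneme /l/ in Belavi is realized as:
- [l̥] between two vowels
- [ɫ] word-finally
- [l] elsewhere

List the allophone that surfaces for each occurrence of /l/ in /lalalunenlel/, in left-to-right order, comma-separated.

[l], [l̥], [l̥], [l], [ɫ]

Occurrence 1 (position 1): no conditioning environment matches → elsewhere allophone [l].
Occurrence 2 (position 3): between two vowels → [l̥].
Occurrence 3 (position 5): between two vowels → [l̥].
Occurrence 4 (position 10): no conditioning environment matches → elsewhere allophone [l].
Occurrence 5 (position 12): word-finally → [ɫ].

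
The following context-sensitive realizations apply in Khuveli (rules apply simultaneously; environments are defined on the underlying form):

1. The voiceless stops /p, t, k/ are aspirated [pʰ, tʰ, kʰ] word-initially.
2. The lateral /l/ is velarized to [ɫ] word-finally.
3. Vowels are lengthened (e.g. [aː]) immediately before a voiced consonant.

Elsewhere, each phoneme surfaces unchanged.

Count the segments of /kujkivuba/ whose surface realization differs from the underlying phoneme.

Segments that undergo a rule: /k/ → [kʰ] (rule 1); /u/ → [uː] (rule 3); /i/ → [iː] (rule 3); /u/ → [uː] (rule 3).
All other segments surface unchanged.

4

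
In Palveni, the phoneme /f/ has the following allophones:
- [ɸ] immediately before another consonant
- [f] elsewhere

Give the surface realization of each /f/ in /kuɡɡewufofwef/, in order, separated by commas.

[f], [ɸ], [f]

Occurrence 1 (position 8): no conditioning environment matches → elsewhere allophone [f].
Occurrence 2 (position 10): immediately before another consonant → [ɸ].
Occurrence 3 (position 13): no conditioning environment matches → elsewhere allophone [f].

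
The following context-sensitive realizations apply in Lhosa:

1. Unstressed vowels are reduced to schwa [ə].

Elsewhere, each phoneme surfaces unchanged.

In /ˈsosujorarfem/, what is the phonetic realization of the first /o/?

/o/ (between /s/ and /s/) fails the environment for rule 1, so it stays [o].

[o]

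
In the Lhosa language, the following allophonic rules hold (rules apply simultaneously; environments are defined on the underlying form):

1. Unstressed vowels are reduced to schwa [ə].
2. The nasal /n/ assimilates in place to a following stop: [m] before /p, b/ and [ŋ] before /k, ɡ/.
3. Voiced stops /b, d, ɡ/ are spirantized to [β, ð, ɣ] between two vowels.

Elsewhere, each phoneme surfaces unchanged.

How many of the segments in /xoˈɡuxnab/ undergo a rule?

3

Segments that undergo a rule: /o/ → [ə] (rule 1); /ɡ/ → [ɣ] (rule 3); /a/ → [ə] (rule 1).
All other segments surface unchanged.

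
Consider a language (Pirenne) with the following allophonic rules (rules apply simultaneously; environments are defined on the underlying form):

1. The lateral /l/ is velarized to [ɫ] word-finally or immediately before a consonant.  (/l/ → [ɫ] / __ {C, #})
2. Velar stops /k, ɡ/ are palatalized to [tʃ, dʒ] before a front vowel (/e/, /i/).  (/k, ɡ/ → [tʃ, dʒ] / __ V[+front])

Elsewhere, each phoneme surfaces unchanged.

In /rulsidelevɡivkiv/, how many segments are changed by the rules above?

Segments that undergo a rule: /l/ → [ɫ] (rule 1); /ɡ/ → [dʒ] (rule 2); /k/ → [tʃ] (rule 2).
All other segments surface unchanged.

3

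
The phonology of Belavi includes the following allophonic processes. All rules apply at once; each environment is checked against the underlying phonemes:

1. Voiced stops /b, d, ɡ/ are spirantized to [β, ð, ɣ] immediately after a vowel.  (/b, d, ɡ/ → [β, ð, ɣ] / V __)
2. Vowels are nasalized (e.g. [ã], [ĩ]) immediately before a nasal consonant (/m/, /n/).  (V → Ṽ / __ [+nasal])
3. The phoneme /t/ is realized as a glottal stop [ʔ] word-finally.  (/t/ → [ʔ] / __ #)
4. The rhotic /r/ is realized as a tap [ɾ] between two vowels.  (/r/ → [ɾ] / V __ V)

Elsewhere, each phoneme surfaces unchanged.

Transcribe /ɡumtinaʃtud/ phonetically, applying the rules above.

/ɡ/ (word-initial): rule 1 targets it, but not immediately after a vowel → unchanged [ɡ].
Rule 2 applies to /u/ (between /ɡ/ and /m/: before a nasal consonant) → [ũ].
/m/ (between /u/ and /t/) is unaffected → [m].
/t/ — between /m/ and /i/; rule 3 does not apply here → [t].
/i/ — between /t/ and /n/, before a nasal consonant — surfaces as [ĩ] (rule 2).
/n/ (between /i/ and /a/): no rule targets it → [n].
/a/ (between /n/ and /ʃ/): rule 2 targets it, but not before a nasal consonant → unchanged [a].
/ʃ/ (between /a/ and /t/) is unaffected → [ʃ].
/t/ (between /ʃ/ and /u/) fails the environment for rule 3, so it stays [t].
/u/ — between /t/ and /d/; rule 2 does not apply here → [u].
/d/ (word-final) occurs immediately after a vowel → [ð] by rule 1.

[ɡũmtĩnaʃtuð]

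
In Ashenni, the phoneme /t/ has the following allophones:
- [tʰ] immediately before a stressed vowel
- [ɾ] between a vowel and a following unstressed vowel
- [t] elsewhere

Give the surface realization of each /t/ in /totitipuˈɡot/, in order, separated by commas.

Occurrence 1 (position 1): no conditioning environment matches → elsewhere allophone [t].
Occurrence 2 (position 3): between a vowel and an unstressed vowel → [ɾ].
Occurrence 3 (position 5): between a vowel and an unstressed vowel → [ɾ].
Occurrence 4 (position 11): no conditioning environment matches → elsewhere allophone [t].

[t], [ɾ], [ɾ], [t]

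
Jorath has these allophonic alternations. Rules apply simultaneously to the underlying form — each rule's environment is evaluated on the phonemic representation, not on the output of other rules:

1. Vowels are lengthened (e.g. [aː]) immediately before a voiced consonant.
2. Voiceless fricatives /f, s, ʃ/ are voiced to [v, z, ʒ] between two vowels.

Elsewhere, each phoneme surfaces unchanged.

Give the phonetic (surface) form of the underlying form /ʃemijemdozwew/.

/ʃ/ (word-initial) is in the target of rule 2 but the environment (between two vowels) is not met → [ʃ].
/e/ meets the environment for rule 1 (before a voiced consonant) → [eː].
/m/ stays [m].
/i/ — between /m/ and /j/, before a voiced consonant — surfaces as [iː] (rule 1).
/j/ (between /i/ and /e/): no rule targets it → [j].
/e/ (between /j/ and /m/): before a voiced consonant, so rule 1 applies → [eː].
/m/ — not in any rule's target class → [m].
/d/ (between /m/ and /o/) is unaffected → [d].
/o/ meets the environment for rule 1 (before a voiced consonant) → [oː].
/z/ (between /o/ and /w/): no rule targets it → [z].
/w/ (between /z/ and /e/) is unaffected → [w].
/e/ — between /w/ and /w/, before a voiced consonant — surfaces as [eː] (rule 1).
/w/ stays [w].

[ʃeːmiːjeːmdoːzweːw]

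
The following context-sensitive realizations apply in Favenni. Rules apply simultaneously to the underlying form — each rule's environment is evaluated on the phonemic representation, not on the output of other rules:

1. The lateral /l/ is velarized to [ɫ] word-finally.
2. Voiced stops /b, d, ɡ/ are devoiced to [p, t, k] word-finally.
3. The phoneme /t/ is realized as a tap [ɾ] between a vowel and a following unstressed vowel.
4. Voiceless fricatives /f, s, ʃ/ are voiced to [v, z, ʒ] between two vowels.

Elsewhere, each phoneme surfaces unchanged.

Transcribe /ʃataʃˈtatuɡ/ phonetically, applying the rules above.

/ʃ/ (word-initial): rule 4 targets it, but not between two vowels → unchanged [ʃ].
/t/ (between /a/ and /a/): between a vowel and a following unstressed vowel, so rule 3 applies → [ɾ].
/ʃ/ (between /a/ and /t/) is in the target of rule 4 but the environment (between two vowels) is not met → [ʃ].
/t/ — between /ʃ/ and /a/; rule 3 does not apply here → [t].
/t/ meets the environment for rule 3 (between a vowel and a following unstressed vowel) → [ɾ].
/ɡ/ (word-final) occurs word-finally → [k] by rule 2.

[ʃaɾaʃˈtaɾuk]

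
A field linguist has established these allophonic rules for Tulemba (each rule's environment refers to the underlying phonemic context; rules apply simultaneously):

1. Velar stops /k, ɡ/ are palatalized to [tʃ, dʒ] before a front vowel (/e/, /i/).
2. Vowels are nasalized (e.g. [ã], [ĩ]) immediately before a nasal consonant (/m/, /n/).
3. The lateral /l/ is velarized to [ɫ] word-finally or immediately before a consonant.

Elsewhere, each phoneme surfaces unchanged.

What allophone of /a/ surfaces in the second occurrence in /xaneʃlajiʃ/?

[a]

/a/ (between /l/ and /j/) fails the environment for rule 2, so it stays [a].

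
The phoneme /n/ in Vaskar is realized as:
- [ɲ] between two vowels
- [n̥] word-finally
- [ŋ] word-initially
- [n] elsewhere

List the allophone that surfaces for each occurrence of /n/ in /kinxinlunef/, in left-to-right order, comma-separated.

[n], [n], [ɲ]

Occurrence 1 (position 3): no conditioning environment matches → elsewhere allophone [n].
Occurrence 2 (position 6): no conditioning environment matches → elsewhere allophone [n].
Occurrence 3 (position 9): between two vowels → [ɲ].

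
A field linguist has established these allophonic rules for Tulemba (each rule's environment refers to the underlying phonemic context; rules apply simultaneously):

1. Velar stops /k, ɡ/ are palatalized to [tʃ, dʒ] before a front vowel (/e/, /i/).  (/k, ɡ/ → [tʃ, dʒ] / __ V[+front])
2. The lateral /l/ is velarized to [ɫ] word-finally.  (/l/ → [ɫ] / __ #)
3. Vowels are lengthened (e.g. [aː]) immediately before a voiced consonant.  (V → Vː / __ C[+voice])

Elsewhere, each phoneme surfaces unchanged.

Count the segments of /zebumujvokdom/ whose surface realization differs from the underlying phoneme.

Segments that undergo a rule: /e/ → [eː] (rule 3); /u/ → [uː] (rule 3); /u/ → [uː] (rule 3); /o/ → [oː] (rule 3).
All other segments surface unchanged.

4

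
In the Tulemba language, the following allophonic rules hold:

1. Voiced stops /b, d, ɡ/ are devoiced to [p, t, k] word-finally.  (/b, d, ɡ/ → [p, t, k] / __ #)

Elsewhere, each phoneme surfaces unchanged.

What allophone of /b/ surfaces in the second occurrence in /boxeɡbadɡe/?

/b/ (between /ɡ/ and /a/) is in the target of rule 1 but the environment (word-finally) is not met → [b].

[b]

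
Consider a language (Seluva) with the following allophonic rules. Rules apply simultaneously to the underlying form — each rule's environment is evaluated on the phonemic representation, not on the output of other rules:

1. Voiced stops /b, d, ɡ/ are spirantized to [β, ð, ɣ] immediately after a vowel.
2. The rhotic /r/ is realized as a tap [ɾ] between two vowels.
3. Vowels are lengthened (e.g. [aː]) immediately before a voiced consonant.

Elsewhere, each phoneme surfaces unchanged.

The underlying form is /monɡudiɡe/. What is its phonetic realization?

[moːnɡuːðiːɣe]

/m/ — not in any rule's target class → [m].
/o/ (between /m/ and /n/): before a voiced consonant, so rule 3 applies → [oː].
/n/ stays [n].
/ɡ/ (between /n/ and /u/) fails the environment for rule 1, so it stays [ɡ].
/u/ (between /ɡ/ and /d/): before a voiced consonant, so rule 3 applies → [uː].
/d/ (between /u/ and /i/): immediately after a vowel, so rule 1 applies → [ð].
/i/ — between /d/ and /ɡ/, before a voiced consonant — surfaces as [iː] (rule 3).
/ɡ/ (between /i/ and /e/): immediately after a vowel, so rule 1 applies → [ɣ].
/e/ (word-final) fails the environment for rule 3, so it stays [e].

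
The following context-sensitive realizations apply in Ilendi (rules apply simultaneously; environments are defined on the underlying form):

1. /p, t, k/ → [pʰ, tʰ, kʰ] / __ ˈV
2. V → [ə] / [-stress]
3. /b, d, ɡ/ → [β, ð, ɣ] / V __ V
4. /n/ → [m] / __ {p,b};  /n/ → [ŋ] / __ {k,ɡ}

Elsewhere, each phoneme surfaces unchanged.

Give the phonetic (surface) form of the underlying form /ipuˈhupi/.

Rule 2 applies to /i/ (word-initial: in an unstressed syllable) → [ə].
/p/ — between /i/ and /u/; rule 1 does not apply here → [p].
/u/ — between /p/ and /h/, in an unstressed syllable — surfaces as [ə] (rule 2).
/h/ — not in any rule's target class → [h].
/u/ (between /h/ and /p/) is in the target of rule 2 but the environment (in an unstressed syllable) is not met → [u].
/p/ (between /u/ and /i/) fails the environment for rule 1, so it stays [p].
/i/ meets the environment for rule 2 (in an unstressed syllable) → [ə].

[əpəˈhupə]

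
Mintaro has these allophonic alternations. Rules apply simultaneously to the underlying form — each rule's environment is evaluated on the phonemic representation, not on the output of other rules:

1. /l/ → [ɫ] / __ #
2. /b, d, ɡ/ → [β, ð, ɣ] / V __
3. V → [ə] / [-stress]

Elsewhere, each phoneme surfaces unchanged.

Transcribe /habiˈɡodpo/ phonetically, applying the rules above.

[həβəˈɣoðpə]

/h/ (word-initial) is unaffected → [h].
/a/ (between /h/ and /b/): in an unstressed syllable, so rule 3 applies → [ə].
Rule 2 applies to /b/ (between /a/ and /i/: immediately after a vowel) → [β].
/i/ (between /b/ and /ɡ/): in an unstressed syllable, so rule 3 applies → [ə].
Rule 2 applies to /ɡ/ (between /i/ and /o/: immediately after a vowel) → [ɣ].
/o/ — between /ɡ/ and /d/; rule 3 does not apply here → [o].
/d/ (between /o/ and /p/) occurs immediately after a vowel → [ð] by rule 2.
/p/ stays [p].
/o/ meets the environment for rule 3 (in an unstressed syllable) → [ə].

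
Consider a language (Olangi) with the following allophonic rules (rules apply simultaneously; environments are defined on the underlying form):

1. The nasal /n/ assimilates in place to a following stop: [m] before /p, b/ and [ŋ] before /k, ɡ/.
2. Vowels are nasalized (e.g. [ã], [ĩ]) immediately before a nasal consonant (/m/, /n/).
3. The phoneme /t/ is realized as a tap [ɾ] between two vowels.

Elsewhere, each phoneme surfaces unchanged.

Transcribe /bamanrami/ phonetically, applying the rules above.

/b/ stays [b].
/a/ (between /b/ and /m/): before a nasal consonant, so rule 2 applies → [ã].
/m/ (between /a/ and /a/): no rule targets it → [m].
/a/ (between /m/ and /n/): before a nasal consonant, so rule 2 applies → [ã].
/n/ (between /a/ and /r/): rule 1 targets it, but not before a labial or velar stop → unchanged [n].
/r/ stays [r].
/a/ (between /r/ and /m/): before a nasal consonant, so rule 2 applies → [ã].
/m/ — not in any rule's target class → [m].
/i/ (word-final) fails the environment for rule 2, so it stays [i].

[bãmãnrãmi]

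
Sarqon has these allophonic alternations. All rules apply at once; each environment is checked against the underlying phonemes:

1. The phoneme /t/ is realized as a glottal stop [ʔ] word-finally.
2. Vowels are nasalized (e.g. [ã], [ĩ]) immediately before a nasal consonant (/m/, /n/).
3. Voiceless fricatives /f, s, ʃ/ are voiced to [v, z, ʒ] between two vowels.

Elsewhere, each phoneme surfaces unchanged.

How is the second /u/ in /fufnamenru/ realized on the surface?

[u]

/u/ (word-final) fails the environment for rule 2, so it stays [u].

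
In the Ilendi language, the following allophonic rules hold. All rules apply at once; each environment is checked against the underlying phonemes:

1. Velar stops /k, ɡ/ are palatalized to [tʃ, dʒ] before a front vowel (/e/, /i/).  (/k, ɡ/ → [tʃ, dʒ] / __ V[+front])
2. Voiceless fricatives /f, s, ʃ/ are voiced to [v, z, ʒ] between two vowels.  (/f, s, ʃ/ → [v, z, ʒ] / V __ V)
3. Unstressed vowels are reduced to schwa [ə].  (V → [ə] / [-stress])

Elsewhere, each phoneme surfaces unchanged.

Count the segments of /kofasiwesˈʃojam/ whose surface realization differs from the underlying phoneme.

Segments that undergo a rule: /o/ → [ə] (rule 3); /f/ → [v] (rule 2); /a/ → [ə] (rule 3); /s/ → [z] (rule 2); /i/ → [ə] (rule 3); /e/ → [ə] (rule 3); /a/ → [ə] (rule 3).
All other segments surface unchanged.

7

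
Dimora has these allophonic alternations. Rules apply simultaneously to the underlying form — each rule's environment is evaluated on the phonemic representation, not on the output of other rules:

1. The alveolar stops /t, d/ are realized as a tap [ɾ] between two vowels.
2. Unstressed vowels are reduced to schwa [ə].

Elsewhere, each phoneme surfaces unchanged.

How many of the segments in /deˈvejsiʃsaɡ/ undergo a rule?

Segments that undergo a rule: /e/ → [ə] (rule 2); /i/ → [ə] (rule 2); /a/ → [ə] (rule 2).
All other segments surface unchanged.

3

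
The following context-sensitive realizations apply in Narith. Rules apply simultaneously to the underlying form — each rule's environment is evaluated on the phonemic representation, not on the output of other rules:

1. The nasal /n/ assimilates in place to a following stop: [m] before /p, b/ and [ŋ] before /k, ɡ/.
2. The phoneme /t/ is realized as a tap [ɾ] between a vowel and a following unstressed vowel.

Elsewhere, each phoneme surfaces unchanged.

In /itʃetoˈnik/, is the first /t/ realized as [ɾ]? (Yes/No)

/t/ (between /i/ and /ʃ/) fails the environment for rule 2, so it stays [t].
The actual realization is [t], not [ɾ].

No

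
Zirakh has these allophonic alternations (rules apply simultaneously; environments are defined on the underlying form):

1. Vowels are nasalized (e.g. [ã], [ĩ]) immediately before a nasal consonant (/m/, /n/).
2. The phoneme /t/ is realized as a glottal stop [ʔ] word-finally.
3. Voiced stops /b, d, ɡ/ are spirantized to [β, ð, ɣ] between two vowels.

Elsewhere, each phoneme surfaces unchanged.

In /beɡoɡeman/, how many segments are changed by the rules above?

4

Segments that undergo a rule: /ɡ/ → [ɣ] (rule 3); /ɡ/ → [ɣ] (rule 3); /e/ → [ẽ] (rule 1); /a/ → [ã] (rule 1).
All other segments surface unchanged.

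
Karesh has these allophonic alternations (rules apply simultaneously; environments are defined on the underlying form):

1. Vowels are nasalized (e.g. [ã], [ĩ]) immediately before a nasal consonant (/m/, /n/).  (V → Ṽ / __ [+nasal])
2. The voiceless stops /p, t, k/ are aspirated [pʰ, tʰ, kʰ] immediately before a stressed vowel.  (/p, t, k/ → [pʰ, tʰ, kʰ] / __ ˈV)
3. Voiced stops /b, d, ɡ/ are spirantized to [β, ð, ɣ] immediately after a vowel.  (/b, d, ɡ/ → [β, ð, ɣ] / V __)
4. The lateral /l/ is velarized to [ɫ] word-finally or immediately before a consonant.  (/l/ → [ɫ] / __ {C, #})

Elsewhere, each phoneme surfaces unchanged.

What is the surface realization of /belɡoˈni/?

[beɫɡõˈni]

/b/ (word-initial): rule 3 targets it, but not immediately after a vowel → unchanged [b].
/e/ (between /b/ and /l/): rule 1 targets it, but not before a nasal consonant → unchanged [e].
/l/ (between /e/ and /ɡ/): word-finally or immediately before a consonant, so rule 4 applies → [ɫ].
/ɡ/ (between /l/ and /o/) is in the target of rule 3 but the environment (immediately after a vowel) is not met → [ɡ].
/o/ — between /ɡ/ and /n/, before a nasal consonant — surfaces as [õ] (rule 1).
/n/ (between /o/ and /i/) is unaffected → [n].
/i/ (word-final) is in the target of rule 1 but the environment (before a nasal consonant) is not met → [i].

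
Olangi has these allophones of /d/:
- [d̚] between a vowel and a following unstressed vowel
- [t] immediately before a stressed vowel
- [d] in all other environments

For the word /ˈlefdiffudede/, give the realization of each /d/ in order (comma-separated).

[d], [d̚], [d̚]

Occurrence 1 (position 4): no conditioning environment matches → elsewhere allophone [d].
Occurrence 2 (position 9): between a vowel and a following unstressed vowel → [d̚].
Occurrence 3 (position 11): between a vowel and a following unstressed vowel → [d̚].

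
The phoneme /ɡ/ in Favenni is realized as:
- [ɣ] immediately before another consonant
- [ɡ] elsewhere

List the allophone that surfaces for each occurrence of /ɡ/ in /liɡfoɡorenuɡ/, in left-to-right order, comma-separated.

Occurrence 1 (position 3): immediately before another consonant → [ɣ].
Occurrence 2 (position 6): no conditioning environment matches → elsewhere allophone [ɡ].
Occurrence 3 (position 12): no conditioning environment matches → elsewhere allophone [ɡ].

[ɣ], [ɡ], [ɡ]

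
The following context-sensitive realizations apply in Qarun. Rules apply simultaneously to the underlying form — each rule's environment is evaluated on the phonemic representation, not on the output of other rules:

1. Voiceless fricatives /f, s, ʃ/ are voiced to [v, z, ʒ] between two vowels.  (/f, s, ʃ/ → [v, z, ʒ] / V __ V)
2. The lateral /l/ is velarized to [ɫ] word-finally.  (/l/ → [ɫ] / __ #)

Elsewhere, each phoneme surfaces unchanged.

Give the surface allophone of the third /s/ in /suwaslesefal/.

[z]

/s/ — between /e/ and /e/, between two vowels — surfaces as [z] (rule 1).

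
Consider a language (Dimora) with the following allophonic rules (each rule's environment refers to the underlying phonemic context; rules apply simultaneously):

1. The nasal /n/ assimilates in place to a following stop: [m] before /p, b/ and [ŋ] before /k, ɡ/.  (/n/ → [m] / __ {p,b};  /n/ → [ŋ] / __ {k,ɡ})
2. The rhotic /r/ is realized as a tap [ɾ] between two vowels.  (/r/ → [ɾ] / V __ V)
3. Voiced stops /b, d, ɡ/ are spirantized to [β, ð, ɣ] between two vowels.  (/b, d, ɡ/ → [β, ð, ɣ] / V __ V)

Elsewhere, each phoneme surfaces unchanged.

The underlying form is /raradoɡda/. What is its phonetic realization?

[raɾaðoɡda]

/r/ (word-initial) is in the target of rule 2 but the environment (between two vowels) is not met → [r].
/r/ meets the environment for rule 2 (between two vowels) → [ɾ].
/d/ (between /a/ and /o/): between two vowels, so rule 3 applies → [ð].
/ɡ/ — between /o/ and /d/; rule 3 does not apply here → [ɡ].
/d/ (between /ɡ/ and /a/) fails the environment for rule 3, so it stays [d].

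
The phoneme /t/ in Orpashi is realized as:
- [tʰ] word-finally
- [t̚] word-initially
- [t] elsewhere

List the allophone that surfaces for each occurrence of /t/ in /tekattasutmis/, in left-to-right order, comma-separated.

[t̚], [t], [t], [t]

Occurrence 1 (position 1): word-initially → [t̚].
Occurrence 2 (position 5): no conditioning environment matches → elsewhere allophone [t].
Occurrence 3 (position 6): no conditioning environment matches → elsewhere allophone [t].
Occurrence 4 (position 10): no conditioning environment matches → elsewhere allophone [t].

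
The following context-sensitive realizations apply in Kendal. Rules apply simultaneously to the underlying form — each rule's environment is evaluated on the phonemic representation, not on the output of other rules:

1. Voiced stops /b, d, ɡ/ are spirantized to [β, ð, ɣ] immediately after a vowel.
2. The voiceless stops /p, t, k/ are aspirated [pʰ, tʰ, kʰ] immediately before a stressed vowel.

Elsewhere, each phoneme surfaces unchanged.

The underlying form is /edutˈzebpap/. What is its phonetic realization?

/e/ (word-initial): no rule targets it → [e].
/d/ — between /e/ and /u/, immediately after a vowel — surfaces as [ð] (rule 1).
/u/ (between /d/ and /t/): no rule targets it → [u].
/t/ (between /u/ and /z/) fails the environment for rule 2, so it stays [t].
/z/ (between /t/ and /e/) is unaffected → [z].
/e/ — not in any rule's target class → [e].
/b/ (between /e/ and /p/) occurs immediately after a vowel → [β] by rule 1.
/p/ (between /b/ and /a/) is in the target of rule 2 but the environment (immediately before a stressed vowel) is not met → [p].
/a/ (between /p/ and /p/): no rule targets it → [a].
/p/ (word-final): rule 2 targets it, but not immediately before a stressed vowel → unchanged [p].

[eðutˈzeβpap]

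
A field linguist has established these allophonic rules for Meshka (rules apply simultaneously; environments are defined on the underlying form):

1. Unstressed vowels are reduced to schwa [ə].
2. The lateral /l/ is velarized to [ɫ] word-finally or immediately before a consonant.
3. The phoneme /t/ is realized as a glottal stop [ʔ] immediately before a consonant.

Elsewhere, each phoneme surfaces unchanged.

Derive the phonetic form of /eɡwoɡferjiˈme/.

[əɡwəɡfərjəˈme]

Rule 1 applies to /e/ (word-initial: in an unstressed syllable) → [ə].
/ɡ/ (between /e/ and /w/): no rule targets it → [ɡ].
/w/ (between /ɡ/ and /o/) is unaffected → [w].
/o/ (between /w/ and /ɡ/): in an unstressed syllable, so rule 1 applies → [ə].
/ɡ/ stays [ɡ].
/f/ (between /ɡ/ and /e/): no rule targets it → [f].
Rule 1 applies to /e/ (between /f/ and /r/: in an unstressed syllable) → [ə].
/r/ (between /e/ and /j/): no rule targets it → [r].
/j/ — not in any rule's target class → [j].
/i/ meets the environment for rule 1 (in an unstressed syllable) → [ə].
/m/ — not in any rule's target class → [m].
/e/ (word-final) is in the target of rule 1 but the environment (in an unstressed syllable) is not met → [e].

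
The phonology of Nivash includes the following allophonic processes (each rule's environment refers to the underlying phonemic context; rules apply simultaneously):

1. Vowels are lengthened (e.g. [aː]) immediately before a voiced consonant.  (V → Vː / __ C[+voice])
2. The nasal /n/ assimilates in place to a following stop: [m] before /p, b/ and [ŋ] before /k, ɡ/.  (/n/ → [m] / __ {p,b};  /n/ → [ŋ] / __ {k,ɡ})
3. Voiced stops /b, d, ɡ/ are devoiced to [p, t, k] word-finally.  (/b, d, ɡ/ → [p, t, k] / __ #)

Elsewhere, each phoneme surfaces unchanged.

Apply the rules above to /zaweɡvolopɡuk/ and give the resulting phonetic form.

/z/ (word-initial): no rule targets it → [z].
/a/ — between /z/ and /w/, before a voiced consonant — surfaces as [aː] (rule 1).
/w/ (between /a/ and /e/): no rule targets it → [w].
/e/ (between /w/ and /ɡ/): before a voiced consonant, so rule 1 applies → [eː].
/ɡ/ (between /e/ and /v/) is in the target of rule 3 but the environment (word-finally) is not met → [ɡ].
/v/ stays [v].
/o/ (between /v/ and /l/): before a voiced consonant, so rule 1 applies → [oː].
/l/ — not in any rule's target class → [l].
/o/ (between /l/ and /p/) is in the target of rule 1 but the environment (before a voiced consonant) is not met → [o].
/p/ stays [p].
/ɡ/ (between /p/ and /u/): rule 3 targets it, but not word-finally → unchanged [ɡ].
/u/ (between /ɡ/ and /k/): rule 1 targets it, but not before a voiced consonant → unchanged [u].
/k/ — not in any rule's target class → [k].

[zaːweːɡvoːlopɡuk]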